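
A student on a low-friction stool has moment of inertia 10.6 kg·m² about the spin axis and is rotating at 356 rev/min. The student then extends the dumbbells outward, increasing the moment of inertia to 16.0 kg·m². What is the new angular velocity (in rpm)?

With no external torque about the axis, L is conserved: I₁ω₁ = I₂ω₂.
ω₂ = I₁ω₁ / I₂ = (10.60)(356 rpm) / (16.00) = 235.8 rpm.

ω₂ ≈ 236 rpm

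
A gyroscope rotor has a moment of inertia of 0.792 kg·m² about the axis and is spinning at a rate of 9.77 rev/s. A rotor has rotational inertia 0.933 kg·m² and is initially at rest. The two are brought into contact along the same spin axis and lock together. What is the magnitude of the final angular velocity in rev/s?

|ω_f| ≈ 4.49 rev/s

The coupling torques are internal; angular momentum about the shared axis is conserved.
Taking A's sense as positive: L = (0.7920)(9.77) = 7.738 kg·m²·rev/s.
Combined I = 0.7920 + 0.9330 = 1.725 kg·m².
ω_f = L / I = 7.738 / 1.725 = 4.486 rev/s.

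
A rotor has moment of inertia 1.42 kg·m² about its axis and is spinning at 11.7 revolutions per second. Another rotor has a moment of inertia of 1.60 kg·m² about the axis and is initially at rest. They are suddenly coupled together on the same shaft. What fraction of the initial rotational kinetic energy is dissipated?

No external torque acts about the common axis, so total angular momentum is conserved.
Taking A's sense as positive: L = (1.420)(11.7) = 16.61 kg·m²·rev/s.
Combined I = 1.420 + 1.600 = 3.020 kg·m².
ω_f = L / I = 16.61 / 3.020 = 5.501 rev/s.
KE_i = ½ΣIω² = 3837 J; KE_f = ½(3.020)(34.57)² = 1804 J.
Fraction dissipated = (KE_i − KE_f)/KE_i = 0.5298.

fraction ≈ 0.530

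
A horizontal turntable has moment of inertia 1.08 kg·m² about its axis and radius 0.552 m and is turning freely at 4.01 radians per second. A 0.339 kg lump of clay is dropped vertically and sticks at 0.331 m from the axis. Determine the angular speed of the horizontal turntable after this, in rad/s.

ω_f ≈ 3.88 rad/s

The added mass arrives with no angular momentum about the axis, and any external torque about the axis is negligible, so the system's angular momentum is conserved.
Added inertia Σmr² = (0.339)(0.331)² = 0.03714 kg·m²; I_f = 1.080 + 0.03714 = 1.117 kg·m².
ω_f = I_p ω_i / I_f = (1.080)(4.01) / 1.117 = 3.877 rad/s.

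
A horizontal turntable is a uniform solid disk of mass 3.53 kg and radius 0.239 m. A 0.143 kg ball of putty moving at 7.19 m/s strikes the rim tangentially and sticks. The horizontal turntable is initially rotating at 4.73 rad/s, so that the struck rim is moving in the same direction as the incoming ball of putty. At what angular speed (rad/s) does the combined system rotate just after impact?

|ω_f| ≈ 6.63 rad/s

About the axle the impulsive forces during the collision are internal, so angular momentum about that axis is conserved.
I_p = ½(3.53)(0.239)² = 0.1008 kg·m². Taking the sense of the ball of putty's angular momentum as positive, L_{ball} = m v R = (0.143)(7.19)(0.239) = 0.2457 kg·m²/s.
L_i = +I_p ω_p + m v R = +(0.1008)(4.73) + 0.2457 = 0.7226 kg·m²/s.
After sticking, I_f = I_p + m R² = 0.1008 + (0.143)(0.239)² = 0.1090 kg·m².
ω_f = L_i / I_f = 0.7226 / 0.1090 = 6.630 rad/s.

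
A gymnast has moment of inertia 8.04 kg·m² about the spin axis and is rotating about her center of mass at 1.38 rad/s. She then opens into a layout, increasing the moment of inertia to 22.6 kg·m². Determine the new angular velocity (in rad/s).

No external torque acts about the spin axis, so angular momentum is conserved.
ω₂ = I₁ω₁ / I₂ = (8.040)(1.38 rad/s) / (22.60) = 0.4909 rad/s.

ω₂ ≈ 0.491 rad/s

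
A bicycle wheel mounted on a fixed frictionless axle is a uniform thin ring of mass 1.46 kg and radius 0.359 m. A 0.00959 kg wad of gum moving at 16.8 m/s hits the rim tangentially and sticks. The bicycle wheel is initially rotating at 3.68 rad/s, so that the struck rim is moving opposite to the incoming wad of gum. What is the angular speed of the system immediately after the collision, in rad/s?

|ω_f| ≈ 3.35 rad/s

The axle reaction passes through the axle and exerts no torque about it; angular momentum about the axle is conserved through the impact.
I_p = (1.46)(0.359)² = 0.1882 kg·m². Taking the sense of the wad of gum's angular momentum as positive, L_{wad} = m v R = (0.00959)(16.8)(0.359) = 0.05784 kg·m²/s.
L_i = −I_p ω_p + m v R = −(0.1882)(3.68) + 0.05784 = -0.6346 kg·m²/s.
After sticking, I_f = I_p + m R² = 0.1882 + (0.00959)(0.359)² = 0.1894 kg·m².
ω_f = L_i / I_f = -0.6346 / 0.1894 = -3.351 rad/s.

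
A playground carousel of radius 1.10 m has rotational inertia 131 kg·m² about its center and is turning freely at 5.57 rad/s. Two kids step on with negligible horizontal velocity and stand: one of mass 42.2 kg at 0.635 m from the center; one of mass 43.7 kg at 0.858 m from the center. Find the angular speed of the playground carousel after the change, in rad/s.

ω_f ≈ 4.05 rad/s

No external torque acts about the center; L_before = L_after.
Added inertia Σmr² = (42.2)(0.635)² + (43.7)(0.858)² = 49.19 kg·m²; I_f = 131.0 + 49.19 = 180.2 kg·m².
ω_f = I_p ω_i / I_f = (131.0)(5.57) / 180.2 = 4.050 rad/s.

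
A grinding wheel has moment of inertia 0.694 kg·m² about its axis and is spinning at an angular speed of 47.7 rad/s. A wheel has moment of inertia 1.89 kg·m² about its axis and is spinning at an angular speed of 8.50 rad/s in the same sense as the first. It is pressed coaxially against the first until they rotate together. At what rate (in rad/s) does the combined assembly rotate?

The coupling torques are internal; angular momentum about the shared axis is conserved.
Taking A's sense as positive: L = (0.6940)(47.7) + (1.890)(8.50) = 49.17 kg·m²·rad/s.
Combined I = 0.6940 + 1.890 = 2.584 kg·m².
ω_f = L / I = 49.17 / 2.584 = 19.03 rad/s.

|ω_f| ≈ 19.0 rad/s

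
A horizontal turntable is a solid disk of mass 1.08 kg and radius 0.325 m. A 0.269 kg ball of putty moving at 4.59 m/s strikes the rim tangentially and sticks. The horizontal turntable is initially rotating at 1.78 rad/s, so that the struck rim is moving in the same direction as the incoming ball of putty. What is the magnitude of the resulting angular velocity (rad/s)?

The axle reaction passes through the axle and exerts no torque about it; angular momentum about the axle is conserved through the impact.
I_p = ½(1.08)(0.325)² = 0.05704 kg·m². Taking the sense of the ball of putty's angular momentum as positive, L_{ball} = m v R = (0.269)(4.59)(0.325) = 0.4013 kg·m²/s.
L_i = +I_p ω_p + m v R = +(0.05704)(1.78) + 0.4013 = 0.5028 kg·m²/s.
After sticking, I_f = I_p + m R² = 0.05704 + (0.269)(0.325)² = 0.08545 kg·m².
ω_f = L_i / I_f = 0.5028 / 0.08545 = 5.884 rad/s.

|ω_f| ≈ 5.88 rad/s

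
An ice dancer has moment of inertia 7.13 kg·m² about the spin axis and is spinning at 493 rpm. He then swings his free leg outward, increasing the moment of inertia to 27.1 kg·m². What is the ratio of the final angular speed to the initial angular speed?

ω₂/ω₁ ≈ 0.263

No external torque acts about the spin axis, so angular momentum is conserved.
ω₂/ω₁ = I₁/I₂ = 7.130 / 27.10 = 0.2631.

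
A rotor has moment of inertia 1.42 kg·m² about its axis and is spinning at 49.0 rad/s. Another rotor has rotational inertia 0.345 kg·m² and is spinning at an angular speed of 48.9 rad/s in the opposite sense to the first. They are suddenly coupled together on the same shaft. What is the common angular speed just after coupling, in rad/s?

The coupling torques are internal; angular momentum about the shared axis is conserved.
Taking A's sense as positive: L = (1.420)(49.0) − (0.3450)(48.9) = 52.71 kg·m²·rad/s.
Combined I = 1.420 + 0.3450 = 1.765 kg·m².
ω_f = L / I = 52.71 / 1.765 = 29.86 rad/s.

|ω_f| ≈ 29.9 rad/s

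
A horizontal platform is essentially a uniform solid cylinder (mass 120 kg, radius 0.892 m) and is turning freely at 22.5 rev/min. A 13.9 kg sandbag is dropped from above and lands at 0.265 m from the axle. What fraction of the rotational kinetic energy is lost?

The added mass arrives with no angular momentum about the axle, and any external torque about the axle is negligible, so the system's angular momentum is conserved.
I_p = ½(120)(0.892)² = 47.74 kg·m².
Added inertia Σmr² = (13.9)(0.265)² = 0.9761 kg·m²; I_f = 47.74 + 0.9761 = 48.72 kg·m².
ω_f = I_p ω_i / I_f = (47.74)(22.5) / 48.72 = 22.05 rpm.
KE_i = ½(47.74)(2.356 rad/s)² = 132.5 J; KE_f = ½(48.72)(2.309)² = 129.9 J.
Fraction lost = 0.02004.

fraction ≈ 0.0200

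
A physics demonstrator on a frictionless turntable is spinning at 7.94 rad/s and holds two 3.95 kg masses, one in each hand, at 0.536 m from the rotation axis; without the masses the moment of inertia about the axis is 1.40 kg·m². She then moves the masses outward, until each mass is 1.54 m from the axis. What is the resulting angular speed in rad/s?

No external torque acts about the spin axis, so angular momentum is conserved.
I₁ = 1.40 + 2(3.95)(0.536)² = 3.670 kg·m²; I₂ = 1.40 + 2(3.95)(1.54)² = 20.14 kg·m².
ω₂ = I₁ω₁ / I₂ = (3.670)(7.94 rad/s) / (20.14) = 1.447 rad/s.

ω₂ ≈ 1.45 rad/s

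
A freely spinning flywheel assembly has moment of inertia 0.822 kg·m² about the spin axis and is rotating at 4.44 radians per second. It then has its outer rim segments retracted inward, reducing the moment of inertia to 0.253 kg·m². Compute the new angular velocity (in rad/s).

ω₂ ≈ 14.4 rad/s

Angular momentum about the spin axis is conserved since the torque about it is zero.
ω₂ = I₁ω₁ / I₂ = (0.8220)(4.44 rad/s) / (0.2530) = 14.43 rad/s.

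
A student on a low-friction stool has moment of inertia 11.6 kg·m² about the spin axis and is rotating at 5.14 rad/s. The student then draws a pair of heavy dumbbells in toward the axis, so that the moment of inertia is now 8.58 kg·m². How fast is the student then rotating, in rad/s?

With no external torque about the axis, L is conserved: I₁ω₁ = I₂ω₂.
ω₂ = I₁ω₁ / I₂ = (11.60)(5.14 rad/s) / (8.580) = 6.949 rad/s.

ω₂ ≈ 6.95 rad/s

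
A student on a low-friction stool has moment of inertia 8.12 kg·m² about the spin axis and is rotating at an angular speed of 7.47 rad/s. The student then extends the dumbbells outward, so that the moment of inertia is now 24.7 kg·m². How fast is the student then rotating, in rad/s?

With no external torque about the axis, L is conserved: I₁ω₁ = I₂ω₂.
ω₂ = I₁ω₁ / I₂ = (8.120)(7.47 rad/s) / (24.70) = 2.456 rad/s.

ω₂ ≈ 2.46 rad/s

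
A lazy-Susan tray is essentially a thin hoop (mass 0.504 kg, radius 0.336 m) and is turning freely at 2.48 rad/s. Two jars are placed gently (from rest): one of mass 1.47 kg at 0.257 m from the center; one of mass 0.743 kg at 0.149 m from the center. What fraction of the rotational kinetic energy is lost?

The added mass arrives with no angular momentum about the center, and any external torque about the center is negligible, so the system's angular momentum is conserved.
I_p = (0.504)(0.336)² = 0.05690 kg·m².
Added inertia Σmr² = (1.47)(0.257)² + (0.743)(0.149)² = 0.1136 kg·m²; I_f = 0.05690 + 0.1136 = 0.1705 kg·m².
ω_f = I_p ω_i / I_f = (0.05690)(2.48) / 0.1705 = 0.8277 rad/s.
KE_i = ½(0.05690)(2.480 rad/s)² = 0.1750 J; KE_f = ½(0.1705)(0.8277)² = 0.05840 J.
Fraction lost = 0.6663.

fraction ≈ 0.666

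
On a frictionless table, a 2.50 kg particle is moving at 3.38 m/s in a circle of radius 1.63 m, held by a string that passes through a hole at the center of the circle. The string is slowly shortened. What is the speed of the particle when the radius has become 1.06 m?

Central (radial) force ⇒ zero torque about the center ⇒ m v r is constant.
v₂ = v₁ r₁ / r₂ = (3.38)(1.63) / (1.06) = 5.198 m/s.

v₂ ≈ 5.20 m/s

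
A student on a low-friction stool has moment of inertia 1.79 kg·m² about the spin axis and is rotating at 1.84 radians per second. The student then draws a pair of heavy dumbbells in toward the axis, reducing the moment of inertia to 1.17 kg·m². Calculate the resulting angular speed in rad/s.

ω₂ ≈ 2.82 rad/s

With no external torque about the axis, L is conserved: I₁ω₁ = I₂ω₂.
ω₂ = I₁ω₁ / I₂ = (1.790)(1.84 rad/s) / (1.170) = 2.815 rad/s.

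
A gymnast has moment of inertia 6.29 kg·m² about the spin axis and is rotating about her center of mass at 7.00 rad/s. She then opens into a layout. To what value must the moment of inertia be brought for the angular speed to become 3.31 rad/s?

I₂ ≈ 13.3 kg·m²

No external torque acts about the spin axis, so angular momentum is conserved.
I₂ = I₁ω₁ / ω₂ = (6.29)(7.00) / (3.31) = 13.30 kg·m².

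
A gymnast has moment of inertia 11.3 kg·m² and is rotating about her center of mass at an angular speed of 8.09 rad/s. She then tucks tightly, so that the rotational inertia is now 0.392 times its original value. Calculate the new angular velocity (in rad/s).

ω₂ ≈ 20.6 rad/s

No external torque acts about the spin axis, so angular momentum is conserved.
I₂ = 0.392 × 11.3 = 4.430 kg·m².
ω₂ = I₁ω₁ / I₂ = (11.30)(8.09 rad/s) / (4.430) = 20.64 rad/s.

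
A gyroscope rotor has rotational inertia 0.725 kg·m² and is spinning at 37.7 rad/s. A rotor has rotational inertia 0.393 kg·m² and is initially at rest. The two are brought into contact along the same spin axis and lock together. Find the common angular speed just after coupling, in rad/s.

|ω_f| ≈ 24.4 rad/s

The coupling torques are internal; angular momentum about the shared axis is conserved.
Taking A's sense as positive: L = (0.7250)(37.7) = 27.33 kg·m²·rad/s.
Combined I = 0.7250 + 0.3930 = 1.118 kg·m².
ω_f = L / I = 27.33 / 1.118 = 24.45 rad/s.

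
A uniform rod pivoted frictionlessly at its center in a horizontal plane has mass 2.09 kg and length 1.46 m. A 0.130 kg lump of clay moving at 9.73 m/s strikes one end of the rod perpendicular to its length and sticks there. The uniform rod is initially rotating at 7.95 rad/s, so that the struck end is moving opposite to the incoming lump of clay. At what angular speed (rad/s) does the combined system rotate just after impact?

The axle reaction passes through the pivot and exerts no torque about it; angular momentum about the pivot is conserved through the impact.
I_p = (1/12)(2.09)(1.46)² = 0.3713 kg·m². Taking the sense of the lump of clay's angular momentum as positive, L_{lump} = m v R = (0.130)(9.73)(1.46/2) = 0.9234 kg·m²/s.
L_i = −I_p ω_p + m v R = −(0.3713)(7.95) + 0.9234 = -2.028 kg·m²/s.
After sticking, I_f = I_p + m R² = 0.3713 + (0.130)(1.46/2)² = 0.4405 kg·m².
ω_f = L_i / I_f = -2.028 / 0.4405 = -4.604 rad/s.

|ω_f| ≈ 4.60 rad/s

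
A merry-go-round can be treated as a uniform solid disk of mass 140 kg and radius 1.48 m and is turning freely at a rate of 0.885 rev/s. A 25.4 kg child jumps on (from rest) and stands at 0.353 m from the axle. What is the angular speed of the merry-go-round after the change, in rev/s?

ω_f ≈ 0.867 rev/s

No external torque acts about the axle; L_before = L_after.
I_p = ½(140)(1.48)² = 153.3 kg·m².
Added inertia Σmr² = (25.4)(0.353)² = 3.165 kg·m²; I_f = 153.3 + 3.165 = 156.5 kg·m².
ω_f = I_p ω_i / I_f = (153.3)(0.885) / 156.5 = 0.8671 rev/s.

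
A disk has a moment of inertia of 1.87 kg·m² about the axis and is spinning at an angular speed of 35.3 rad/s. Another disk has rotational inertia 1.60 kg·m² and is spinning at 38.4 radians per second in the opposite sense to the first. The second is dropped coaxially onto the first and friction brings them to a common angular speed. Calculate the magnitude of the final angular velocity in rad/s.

The coupling torques are internal; angular momentum about the shared axis is conserved.
Taking A's sense as positive: L = (1.870)(35.3) − (1.600)(38.4) = 4.571 kg·m²·rad/s.
Combined I = 1.870 + 1.600 = 3.470 kg·m².
ω_f = L / I = 4.571 / 3.470 = 1.317 rad/s.

|ω_f| ≈ 1.32 rad/s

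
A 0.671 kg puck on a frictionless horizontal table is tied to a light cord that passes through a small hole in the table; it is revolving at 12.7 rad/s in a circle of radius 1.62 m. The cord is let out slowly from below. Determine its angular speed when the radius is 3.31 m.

The constraining force is radial, so m r² ω about the center is conserved.
ω₂ = ω₁ (r₁/r₂)² = (12.7)(1.62/3.31)² = 3.042 rad/s.

ω₂ ≈ 3.04 rad/s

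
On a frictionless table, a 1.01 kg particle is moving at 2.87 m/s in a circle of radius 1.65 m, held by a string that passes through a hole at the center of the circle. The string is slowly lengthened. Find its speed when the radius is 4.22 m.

v₂ ≈ 1.12 m/s

The only horizontal force on the mass is along the cord (radial), so it exerts no torque about the hole and angular momentum m v r is conserved.
v₂ = v₁ r₁ / r₂ = (2.87)(1.65) / (4.22) = 1.122 m/s.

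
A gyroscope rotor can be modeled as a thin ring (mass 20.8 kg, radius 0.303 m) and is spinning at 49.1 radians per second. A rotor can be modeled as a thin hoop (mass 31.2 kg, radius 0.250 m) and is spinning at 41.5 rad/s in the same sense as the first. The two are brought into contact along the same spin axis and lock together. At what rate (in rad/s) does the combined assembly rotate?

|ω_f| ≈ 45.3 rad/s

No external torque acts about the common axis, so total angular momentum is conserved.
Moments of inertia: I_A = (20.8)(0.303)² = 1.910 kg·m²; I_B = (31.2)(0.250)² = 1.950 kg·m².
Taking A's sense as positive: L = (1.910)(49.1) + (1.950)(41.5) = 174.7 kg·m²·rad/s.
Combined I = 1.910 + 1.950 = 3.860 kg·m².
ω_f = L / I = 174.7 / 3.860 = 45.26 rad/s.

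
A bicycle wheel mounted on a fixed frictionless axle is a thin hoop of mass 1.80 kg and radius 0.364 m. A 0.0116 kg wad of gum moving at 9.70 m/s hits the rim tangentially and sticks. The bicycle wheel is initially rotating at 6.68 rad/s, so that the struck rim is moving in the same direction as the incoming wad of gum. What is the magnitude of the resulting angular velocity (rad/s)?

|ω_f| ≈ 6.81 rad/s

The axle reaction passes through the axle and exerts no torque about it; angular momentum about the axle is conserved through the impact.
I_p = (1.80)(0.364)² = 0.2385 kg·m². Taking the sense of the wad of gum's angular momentum as positive, L_{wad} = m v R = (0.0116)(9.70)(0.364) = 0.04096 kg·m²/s.
L_i = +I_p ω_p + m v R = +(0.2385)(6.68) + 0.04096 = 1.634 kg·m²/s.
After sticking, I_f = I_p + m R² = 0.2385 + (0.0116)(0.364)² = 0.2400 kg·m².
ω_f = L_i / I_f = 1.634 / 0.2400 = 6.808 rad/s.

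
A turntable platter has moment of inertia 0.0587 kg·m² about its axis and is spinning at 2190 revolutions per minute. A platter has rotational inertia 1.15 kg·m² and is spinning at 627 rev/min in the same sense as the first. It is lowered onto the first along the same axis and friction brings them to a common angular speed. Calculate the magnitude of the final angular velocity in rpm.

No external torque acts about the common axis, so total angular momentum is conserved.
Taking A's sense as positive: L = (0.05870)(2190) + (1.150)(627) = 849.6 kg·m²·rpm.
Combined I = 0.05870 + 1.150 = 1.209 kg·m².
ω_f = L / I = 849.6 / 1.209 = 702.9 rpm.

|ω_f| ≈ 703 rpm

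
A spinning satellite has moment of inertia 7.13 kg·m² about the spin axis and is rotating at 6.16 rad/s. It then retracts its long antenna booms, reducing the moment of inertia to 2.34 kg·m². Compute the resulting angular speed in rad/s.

ω₂ ≈ 18.8 rad/s

No external torque acts about the spin axis, so angular momentum is conserved.
ω₂ = I₁ω₁ / I₂ = (7.130)(6.16 rad/s) / (2.340) = 18.77 rad/s.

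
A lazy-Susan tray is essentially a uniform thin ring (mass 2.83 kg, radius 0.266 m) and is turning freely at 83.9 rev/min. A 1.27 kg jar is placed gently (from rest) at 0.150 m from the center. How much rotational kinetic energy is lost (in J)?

The added mass arrives with no angular momentum about the center, and any external torque about the center is negligible, so the system's angular momentum is conserved.
I_p = (2.83)(0.266)² = 0.2002 kg·m².
Added inertia Σmr² = (1.27)(0.150)² = 0.02857 kg·m²; I_f = 0.2002 + 0.02857 = 0.2288 kg·m².
ω_f = I_p ω_i / I_f = (0.2002)(83.9) / 0.2288 = 73.42 rpm.
KE_i = ½(0.2002)(8.786 rad/s)² = 7.729 J; KE_f = ½(0.2288)(7.689)² = 6.763 J.

energy lost ≈ 0.965 J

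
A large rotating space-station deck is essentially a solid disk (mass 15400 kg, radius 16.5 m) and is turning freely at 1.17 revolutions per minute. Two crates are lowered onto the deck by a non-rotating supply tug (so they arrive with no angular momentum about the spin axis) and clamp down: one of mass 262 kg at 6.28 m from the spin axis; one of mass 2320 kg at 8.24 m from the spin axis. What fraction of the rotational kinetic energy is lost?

fraction ≈ 0.0741

No external torque acts about the spin axis; L_before = L_after.
I_p = ½(15400)(16.5)² = 2.096e+06 kg·m².
Added inertia Σmr² = (262)(6.28)² + (2320)(8.24)² = 1.679e+05 kg·m²; I_f = 2.096e+06 + 1.679e+05 = 2.264e+06 kg·m².
ω_f = I_p ω_i / I_f = (2.096e+06)(1.17) / 2.264e+06 = 1.083 rpm.
KE_i = ½(2.096e+06)(0.1225 rad/s)² = 15730 J; KE_f = ½(2.264e+06)(0.1134)² = 14570 J.
Fraction lost = 0.07414.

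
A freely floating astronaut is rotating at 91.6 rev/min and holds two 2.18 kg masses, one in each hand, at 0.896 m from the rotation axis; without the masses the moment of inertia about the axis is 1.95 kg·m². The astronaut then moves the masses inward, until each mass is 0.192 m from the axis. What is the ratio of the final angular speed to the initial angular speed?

ω₂/ω₁ ≈ 2.58

With no external torque about the axis, L is conserved: I₁ω₁ = I₂ω₂.
I₁ = 1.95 + 2(2.18)(0.896)² = 5.450 kg·m²; I₂ = 1.95 + 2(2.18)(0.192)² = 2.111 kg·m².
ω₂/ω₁ = I₁/I₂ = 5.450 / 2.111 = 2.582.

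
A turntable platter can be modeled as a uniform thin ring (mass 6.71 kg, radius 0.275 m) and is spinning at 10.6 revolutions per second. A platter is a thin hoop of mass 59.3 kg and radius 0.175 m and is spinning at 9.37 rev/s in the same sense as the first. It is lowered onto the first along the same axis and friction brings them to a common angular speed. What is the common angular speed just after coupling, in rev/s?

No external torque acts about the common axis, so total angular momentum is conserved.
Moments of inertia: I_A = (6.71)(0.275)² = 0.5074 kg·m²; I_B = (59.3)(0.175)² = 1.816 kg·m².
Taking A's sense as positive: L = (0.5074)(10.6) + (1.816)(9.37) = 22.40 kg·m²·rev/s.
Combined I = 0.5074 + 1.816 = 2.324 kg·m².
ω_f = L / I = 22.40 / 2.324 = 9.639 rev/s.

|ω_f| ≈ 9.64 rev/s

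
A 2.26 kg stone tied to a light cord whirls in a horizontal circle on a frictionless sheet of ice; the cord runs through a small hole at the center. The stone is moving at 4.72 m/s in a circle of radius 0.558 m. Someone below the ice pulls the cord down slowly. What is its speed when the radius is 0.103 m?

Central (radial) force ⇒ zero torque about the center ⇒ m v r is constant.
v₂ = v₁ r₁ / r₂ = (4.72)(0.558) / (0.103) = 25.57 m/s.

v₂ ≈ 25.6 m/s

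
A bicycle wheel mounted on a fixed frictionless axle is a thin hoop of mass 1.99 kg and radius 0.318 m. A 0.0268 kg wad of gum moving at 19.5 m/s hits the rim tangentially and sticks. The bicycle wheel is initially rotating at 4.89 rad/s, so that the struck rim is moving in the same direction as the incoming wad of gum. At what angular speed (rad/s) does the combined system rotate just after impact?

|ω_f| ≈ 5.64 rad/s

The axle reaction passes through the axle and exerts no torque about it; angular momentum about the axle is conserved through the impact.
I_p = (1.99)(0.318)² = 0.2012 kg·m². Taking the sense of the wad of gum's angular momentum as positive, L_{wad} = m v R = (0.0268)(19.5)(0.318) = 0.1662 kg·m²/s.
L_i = +I_p ω_p + m v R = +(0.2012)(4.89) + 0.1662 = 1.150 kg·m²/s.
After sticking, I_f = I_p + m R² = 0.2012 + (0.0268)(0.318)² = 0.2039 kg·m².
ω_f = L_i / I_f = 1.150 / 0.2039 = 5.640 rad/s.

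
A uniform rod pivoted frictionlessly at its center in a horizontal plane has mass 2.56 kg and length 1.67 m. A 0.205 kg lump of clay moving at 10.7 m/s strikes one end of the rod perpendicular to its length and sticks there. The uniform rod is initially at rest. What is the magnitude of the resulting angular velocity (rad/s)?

The axle reaction passes through the pivot and exerts no torque about it; angular momentum about the pivot is conserved through the impact.
I_p = (1/12)(2.56)(1.67)² = 0.5950 kg·m². Taking the sense of the lump of clay's angular momentum as positive, L_{lump} = m v R = (0.205)(10.7)(1.67/2) = 1.832 kg·m²/s.
L_i = 0 + 1.832 = 1.832 kg·m²/s.
After sticking, I_f = I_p + m R² = 0.5950 + (0.205)(1.67/2)² = 0.7379 kg·m².
ω_f = L_i / I_f = 1.832 / 0.7379 = 2.482 rad/s.

|ω_f| ≈ 2.48 rad/s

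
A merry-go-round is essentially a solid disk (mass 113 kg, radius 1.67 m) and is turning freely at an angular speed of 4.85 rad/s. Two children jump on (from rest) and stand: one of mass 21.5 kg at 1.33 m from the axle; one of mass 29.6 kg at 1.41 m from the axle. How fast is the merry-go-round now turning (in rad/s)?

ω_f ≈ 3.00 rad/s

The added mass arrives with no angular momentum about the axle, and any external torque about the axle is negligible, so the system's angular momentum is conserved.
I_p = ½(113)(1.67)² = 157.6 kg·m².
Added inertia Σmr² = (21.5)(1.33)² + (29.6)(1.41)² = 96.88 kg·m²; I_f = 157.6 + 96.88 = 254.5 kg·m².
ω_f = I_p ω_i / I_f = (157.6)(4.85) / 254.5 = 3.003 rad/s.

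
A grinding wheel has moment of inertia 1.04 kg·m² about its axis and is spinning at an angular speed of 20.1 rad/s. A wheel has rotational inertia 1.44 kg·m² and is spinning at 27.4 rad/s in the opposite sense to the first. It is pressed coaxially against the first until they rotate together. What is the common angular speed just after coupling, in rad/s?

No external torque acts about the common axis, so total angular momentum is conserved.
Taking A's sense as positive: L = (1.040)(20.1) − (1.440)(27.4) = -18.55 kg·m²·rad/s.
Combined I = 1.040 + 1.440 = 2.480 kg·m².
ω_f = L / I = -18.55 / 2.480 = -7.481 rad/s.

|ω_f| ≈ 7.48 rad/s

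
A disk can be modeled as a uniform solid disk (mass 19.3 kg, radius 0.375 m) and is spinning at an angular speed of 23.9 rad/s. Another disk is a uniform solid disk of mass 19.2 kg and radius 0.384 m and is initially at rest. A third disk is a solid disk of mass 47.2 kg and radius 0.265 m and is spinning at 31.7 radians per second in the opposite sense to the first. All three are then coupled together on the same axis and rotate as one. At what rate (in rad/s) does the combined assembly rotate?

The coupling torques are internal; angular momentum about the shared axis is conserved.
Moments of inertia: I_A = ½(19.3)(0.375)² = 1.357 kg·m²; I_B = ½(19.2)(0.384)² = 1.416 kg·m²; I_C = ½(47.2)(0.265)² = 1.657 kg·m².
Taking A's sense as positive: L = (1.357)(23.9) − (1.657)(31.7) = -20.10 kg·m²·rad/s.
Combined I = 1.357 + 1.416 + 1.657 = 4.430 kg·m².
ω_f = L / I = -20.10 / 4.430 = -4.538 rad/s.

|ω_f| ≈ 4.54 rad/s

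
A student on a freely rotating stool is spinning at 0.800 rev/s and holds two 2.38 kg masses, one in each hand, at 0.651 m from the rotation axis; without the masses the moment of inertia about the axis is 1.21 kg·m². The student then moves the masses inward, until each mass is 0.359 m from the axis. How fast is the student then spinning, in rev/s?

No external torque acts about the spin axis, so angular momentum is conserved.
I₁ = 1.21 + 2(2.38)(0.651)² = 3.227 kg·m²; I₂ = 1.21 + 2(2.38)(0.359)² = 1.823 kg·m².
ω₂ = I₁ω₁ / I₂ = (3.227)(0.800 rev/s) / (1.823) = 1.416 rev/s.

ω₂ ≈ 1.42 rev/s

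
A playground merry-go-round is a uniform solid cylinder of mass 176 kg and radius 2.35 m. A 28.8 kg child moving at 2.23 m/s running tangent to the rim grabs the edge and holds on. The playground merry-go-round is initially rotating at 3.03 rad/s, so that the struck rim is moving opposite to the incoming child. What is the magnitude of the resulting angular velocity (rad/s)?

|ω_f| ≈ 2.05 rad/s

About the axle the impulsive forces during the collision are internal, so angular momentum about that axis is conserved.
I_p = ½(176)(2.35)² = 486.0 kg·m². Taking the sense of the child's angular momentum as positive, L_{child} = m v R = (28.8)(2.23)(2.35) = 150.9 kg·m²/s.
L_i = −I_p ω_p + m v R = −(486.0)(3.03) + 150.9 = -1322 kg·m²/s.
After sticking, I_f = I_p + m R² = 486.0 + (28.8)(2.35)² = 645.0 kg·m².
ω_f = L_i / I_f = -1322 / 645.0 = -2.049 rad/s.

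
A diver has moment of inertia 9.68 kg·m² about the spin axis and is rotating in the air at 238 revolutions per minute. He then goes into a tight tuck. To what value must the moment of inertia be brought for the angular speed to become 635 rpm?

I₂ ≈ 3.63 kg·m²

Angular momentum about the spin axis is conserved since the torque about it is zero.
I₂ = I₁ω₁ / ω₂ = (9.68)(238) / (635) = 3.628 kg·m².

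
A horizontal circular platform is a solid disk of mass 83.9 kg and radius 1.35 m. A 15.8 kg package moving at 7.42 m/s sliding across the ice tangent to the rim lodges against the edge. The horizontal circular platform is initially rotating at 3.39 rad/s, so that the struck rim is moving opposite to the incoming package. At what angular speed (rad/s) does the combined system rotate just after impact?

|ω_f| ≈ 0.959 rad/s

About the central axle the impulsive forces during the collision are internal, so angular momentum about that axis is conserved.
I_p = ½(83.9)(1.35)² = 76.45 kg·m². Taking the sense of the package's angular momentum as positive, L_{package} = m v R = (15.8)(7.42)(1.35) = 158.3 kg·m²/s.
L_i = −I_p ω_p + m v R = −(76.45)(3.39) + 158.3 = -100.9 kg·m²/s.
After sticking, I_f = I_p + m R² = 76.45 + (15.8)(1.35)² = 105.2 kg·m².
ω_f = L_i / I_f = -100.9 / 105.2 = -0.9588 rad/s.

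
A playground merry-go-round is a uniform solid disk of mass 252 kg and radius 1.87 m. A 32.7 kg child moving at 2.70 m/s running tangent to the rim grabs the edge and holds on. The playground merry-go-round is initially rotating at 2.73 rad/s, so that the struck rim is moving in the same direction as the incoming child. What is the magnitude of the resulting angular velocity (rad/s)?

About the axle the impulsive forces during the collision are internal, so angular momentum about that axis is conserved.
I_p = ½(252)(1.87)² = 440.6 kg·m². Taking the sense of the child's angular momentum as positive, L_{child} = m v R = (32.7)(2.70)(1.87) = 165.1 kg·m²/s.
L_i = +I_p ω_p + m v R = +(440.6)(2.73) + 165.1 = 1368 kg·m²/s.
After sticking, I_f = I_p + m R² = 440.6 + (32.7)(1.87)² = 555.0 kg·m².
ω_f = L_i / I_f = 1368 / 555.0 = 2.465 rad/s.

|ω_f| ≈ 2.46 rad/s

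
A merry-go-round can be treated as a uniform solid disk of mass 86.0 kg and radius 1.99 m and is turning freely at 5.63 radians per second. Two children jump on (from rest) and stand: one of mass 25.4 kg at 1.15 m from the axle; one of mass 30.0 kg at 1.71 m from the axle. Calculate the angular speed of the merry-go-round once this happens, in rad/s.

The added mass arrives with no angular momentum about the axle, and any external torque about the axle is negligible, so the system's angular momentum is conserved.
I_p = ½(86.0)(1.99)² = 170.3 kg·m².
Added inertia Σmr² = (25.4)(1.15)² + (30.0)(1.71)² = 121.3 kg·m²; I_f = 170.3 + 121.3 = 291.6 kg·m².
ω_f = I_p ω_i / I_f = (170.3)(5.63) / 291.6 = 3.288 rad/s.

ω_f ≈ 3.29 rad/s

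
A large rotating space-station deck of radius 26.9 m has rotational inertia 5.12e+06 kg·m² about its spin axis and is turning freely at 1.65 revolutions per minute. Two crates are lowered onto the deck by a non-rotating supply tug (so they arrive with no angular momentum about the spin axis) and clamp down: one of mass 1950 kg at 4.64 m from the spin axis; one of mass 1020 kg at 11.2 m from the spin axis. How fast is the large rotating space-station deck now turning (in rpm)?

ω_f ≈ 1.60 rpm

No external torque acts about the spin axis; L_before = L_after.
Added inertia Σmr² = (1950)(4.64)² + (1020)(11.2)² = 1.699e+05 kg·m²; I_f = 5.120e+06 + 1.699e+05 = 5.290e+06 kg·m².
ω_f = I_p ω_i / I_f = (5.120e+06)(1.65) / 5.290e+06 = 1.597 rpm.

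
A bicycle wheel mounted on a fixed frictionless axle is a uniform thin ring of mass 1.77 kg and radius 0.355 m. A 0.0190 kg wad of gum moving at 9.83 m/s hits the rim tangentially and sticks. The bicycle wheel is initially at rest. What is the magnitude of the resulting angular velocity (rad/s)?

About the axle the impulsive forces during the collision are internal, so angular momentum about that axis is conserved.
I_p = (1.77)(0.355)² = 0.2231 kg·m². Taking the sense of the wad of gum's angular momentum as positive, L_{wad} = m v R = (0.0190)(9.83)(0.355) = 0.06630 kg·m²/s.
L_i = 0 + 0.06630 = 0.06630 kg·m²/s.
After sticking, I_f = I_p + m R² = 0.2231 + (0.0190)(0.355)² = 0.2255 kg·m².
ω_f = L_i / I_f = 0.06630 / 0.2255 = 0.2941 rad/s.

|ω_f| ≈ 0.294 rad/s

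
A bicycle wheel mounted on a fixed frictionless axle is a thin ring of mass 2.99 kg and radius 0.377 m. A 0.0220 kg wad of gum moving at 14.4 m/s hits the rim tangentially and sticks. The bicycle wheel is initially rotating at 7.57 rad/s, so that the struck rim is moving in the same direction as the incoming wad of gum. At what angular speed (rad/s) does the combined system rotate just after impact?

|ω_f| ≈ 7.79 rad/s

The axle reaction passes through the axle and exerts no torque about it; angular momentum about the axle is conserved through the impact.
I_p = (2.99)(0.377)² = 0.4250 kg·m². Taking the sense of the wad of gum's angular momentum as positive, L_{wad} = m v R = (0.0220)(14.4)(0.377) = 0.1194 kg·m²/s.
L_i = +I_p ω_p + m v R = +(0.4250)(7.57) + 0.1194 = 3.336 kg·m²/s.
After sticking, I_f = I_p + m R² = 0.4250 + (0.0220)(0.377)² = 0.4281 kg·m².
ω_f = L_i / I_f = 3.336 / 0.4281 = 7.794 rad/s.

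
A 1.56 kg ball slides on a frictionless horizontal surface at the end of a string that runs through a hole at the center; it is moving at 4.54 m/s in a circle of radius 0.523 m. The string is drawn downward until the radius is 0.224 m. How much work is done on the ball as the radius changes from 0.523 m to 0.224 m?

Central (radial) force ⇒ zero torque about the center ⇒ m v r is constant.
v₂ = v₁ r₁ / r₂ = (4.54)(0.523) / (0.224) = 10.60 m/s.
W = ΔKE = ½m(v₂² − v₁²) = 71.57 J.

W ≈ 71.6 J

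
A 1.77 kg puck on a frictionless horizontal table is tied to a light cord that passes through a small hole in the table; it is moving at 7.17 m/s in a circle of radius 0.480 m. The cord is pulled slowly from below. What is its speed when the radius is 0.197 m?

Central (radial) force ⇒ zero torque about the center ⇒ m v r is constant.
v₂ = v₁ r₁ / r₂ = (7.17)(0.480) / (0.197) = 17.47 m/s.

v₂ ≈ 17.5 m/s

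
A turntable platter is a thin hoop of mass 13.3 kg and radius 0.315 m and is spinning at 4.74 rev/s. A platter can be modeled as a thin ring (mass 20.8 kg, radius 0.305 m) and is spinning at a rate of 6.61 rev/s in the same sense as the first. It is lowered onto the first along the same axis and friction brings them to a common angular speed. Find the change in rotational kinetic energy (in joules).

The coupling torques are internal; angular momentum about the shared axis is conserved.
Moments of inertia: I_A = (13.3)(0.315)² = 1.320 kg·m²; I_B = (20.8)(0.305)² = 1.935 kg·m².
Taking A's sense as positive: L = (1.320)(4.74) + (1.935)(6.61) = 19.05 kg·m²·rev/s.
Combined I = 1.320 + 1.935 = 3.255 kg·m².
ω_f = L / I = 19.05 / 3.255 = 5.852 rev/s.
KE_i = ½ΣIω² = 2254 J; KE_f = ½(3.255)(36.77)² = 2200 J.

ΔKE ≈ -54.2 J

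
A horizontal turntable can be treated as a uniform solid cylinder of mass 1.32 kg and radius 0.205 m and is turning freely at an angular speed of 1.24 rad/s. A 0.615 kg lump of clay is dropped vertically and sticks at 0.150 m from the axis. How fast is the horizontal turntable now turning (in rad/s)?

No external torque acts about the axis; L_before = L_after.
I_p = ½(1.32)(0.205)² = 0.02774 kg·m².
Added inertia Σmr² = (0.615)(0.150)² = 0.01384 kg·m²; I_f = 0.02774 + 0.01384 = 0.04157 kg·m².
ω_f = I_p ω_i / I_f = (0.02774)(1.24) / 0.04157 = 0.8273 rad/s.

ω_f ≈ 0.827 rad/s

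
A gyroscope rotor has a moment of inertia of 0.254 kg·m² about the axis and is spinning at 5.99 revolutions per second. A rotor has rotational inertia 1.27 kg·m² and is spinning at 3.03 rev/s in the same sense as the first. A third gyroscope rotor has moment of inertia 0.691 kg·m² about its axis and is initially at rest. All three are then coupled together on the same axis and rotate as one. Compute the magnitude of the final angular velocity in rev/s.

No external torque acts about the common axis, so total angular momentum is conserved.
Taking A's sense as positive: L = (0.2540)(5.99) + (1.270)(3.03) = 5.370 kg·m²·rev/s.
Combined I = 0.2540 + 1.270 + 0.6910 = 2.215 kg·m².
ω_f = L / I = 5.370 / 2.215 = 2.424 rev/s.

|ω_f| ≈ 2.42 rev/s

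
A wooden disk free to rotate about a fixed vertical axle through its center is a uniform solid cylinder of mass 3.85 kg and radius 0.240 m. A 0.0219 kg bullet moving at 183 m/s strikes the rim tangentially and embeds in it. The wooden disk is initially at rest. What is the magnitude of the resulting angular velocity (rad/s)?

About the axle the impulsive forces during the collision are internal, so angular momentum about that axis is conserved.
I_p = ½(3.85)(0.240)² = 0.1109 kg·m². Taking the sense of the bullet's angular momentum as positive, L_{bullet} = m v R = (0.0219)(183)(0.240) = 0.9618 kg·m²/s.
L_i = 0 + 0.9618 = 0.9618 kg·m²/s.
After sticking, I_f = I_p + m R² = 0.1109 + (0.0219)(0.240)² = 0.1121 kg·m².
ω_f = L_i / I_f = 0.9618 / 0.1121 = 8.577 rad/s.

|ω_f| ≈ 8.58 rad/s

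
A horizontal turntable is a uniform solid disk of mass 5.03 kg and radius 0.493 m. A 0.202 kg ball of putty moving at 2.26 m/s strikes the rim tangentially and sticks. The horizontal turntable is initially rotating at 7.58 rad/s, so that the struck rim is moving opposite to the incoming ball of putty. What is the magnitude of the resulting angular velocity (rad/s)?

|ω_f| ≈ 6.68 rad/s

About the axle the impulsive forces during the collision are internal, so angular momentum about that axis is conserved.
I_p = ½(5.03)(0.493)² = 0.6113 kg·m². Taking the sense of the ball of putty's angular momentum as positive, L_{ball} = m v R = (0.202)(2.26)(0.493) = 0.2251 kg·m²/s.
L_i = −I_p ω_p + m v R = −(0.6113)(7.58) + 0.2251 = -4.408 kg·m²/s.
After sticking, I_f = I_p + m R² = 0.6113 + (0.202)(0.493)² = 0.6604 kg·m².
ω_f = L_i / I_f = -4.408 / 0.6604 = -6.676 rad/s.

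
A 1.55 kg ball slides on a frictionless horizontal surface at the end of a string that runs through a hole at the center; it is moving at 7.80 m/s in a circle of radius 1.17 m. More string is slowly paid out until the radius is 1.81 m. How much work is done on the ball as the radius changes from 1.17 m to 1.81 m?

Central (radial) force ⇒ zero torque about the center ⇒ m v r is constant.
v₂ = v₁ r₁ / r₂ = (7.80)(1.17) / (1.81) = 5.042 m/s.
W = ΔKE = ½m(v₂² − v₁²) = -27.45 J.

W ≈ -27.4 J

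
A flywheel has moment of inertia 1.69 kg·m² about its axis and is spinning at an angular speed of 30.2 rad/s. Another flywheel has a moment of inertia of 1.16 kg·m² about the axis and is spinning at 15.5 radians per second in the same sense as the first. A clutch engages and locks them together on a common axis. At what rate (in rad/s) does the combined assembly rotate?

No external torque acts about the common axis, so total angular momentum is conserved.
Taking A's sense as positive: L = (1.690)(30.2) + (1.160)(15.5) = 69.02 kg·m²·rad/s.
Combined I = 1.690 + 1.160 = 2.850 kg·m².
ω_f = L / I = 69.02 / 2.850 = 24.22 rad/s.

|ω_f| ≈ 24.2 rad/s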